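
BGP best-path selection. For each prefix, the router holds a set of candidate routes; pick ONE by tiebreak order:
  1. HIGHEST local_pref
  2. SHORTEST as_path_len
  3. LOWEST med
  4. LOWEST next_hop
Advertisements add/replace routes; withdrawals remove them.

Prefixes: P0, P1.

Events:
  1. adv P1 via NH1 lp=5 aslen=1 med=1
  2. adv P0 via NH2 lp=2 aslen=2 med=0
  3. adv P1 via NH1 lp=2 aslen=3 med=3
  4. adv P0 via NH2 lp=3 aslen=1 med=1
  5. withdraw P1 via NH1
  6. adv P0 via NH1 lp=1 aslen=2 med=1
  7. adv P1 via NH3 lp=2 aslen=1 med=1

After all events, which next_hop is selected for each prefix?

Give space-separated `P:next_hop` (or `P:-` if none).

Op 1: best P0=- P1=NH1
Op 2: best P0=NH2 P1=NH1
Op 3: best P0=NH2 P1=NH1
Op 4: best P0=NH2 P1=NH1
Op 5: best P0=NH2 P1=-
Op 6: best P0=NH2 P1=-
Op 7: best P0=NH2 P1=NH3

Answer: P0:NH2 P1:NH3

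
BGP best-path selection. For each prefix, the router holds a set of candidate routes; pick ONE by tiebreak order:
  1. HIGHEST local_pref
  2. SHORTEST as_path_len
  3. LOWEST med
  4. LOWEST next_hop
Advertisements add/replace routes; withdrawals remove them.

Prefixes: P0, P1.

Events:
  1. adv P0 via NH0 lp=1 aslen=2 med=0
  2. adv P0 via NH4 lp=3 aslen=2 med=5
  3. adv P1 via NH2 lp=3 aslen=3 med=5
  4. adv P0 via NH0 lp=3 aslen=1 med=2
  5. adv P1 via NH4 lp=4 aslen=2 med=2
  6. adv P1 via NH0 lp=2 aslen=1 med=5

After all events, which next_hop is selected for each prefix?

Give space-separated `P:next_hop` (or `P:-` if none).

Op 1: best P0=NH0 P1=-
Op 2: best P0=NH4 P1=-
Op 3: best P0=NH4 P1=NH2
Op 4: best P0=NH0 P1=NH2
Op 5: best P0=NH0 P1=NH4
Op 6: best P0=NH0 P1=NH4

Answer: P0:NH0 P1:NH4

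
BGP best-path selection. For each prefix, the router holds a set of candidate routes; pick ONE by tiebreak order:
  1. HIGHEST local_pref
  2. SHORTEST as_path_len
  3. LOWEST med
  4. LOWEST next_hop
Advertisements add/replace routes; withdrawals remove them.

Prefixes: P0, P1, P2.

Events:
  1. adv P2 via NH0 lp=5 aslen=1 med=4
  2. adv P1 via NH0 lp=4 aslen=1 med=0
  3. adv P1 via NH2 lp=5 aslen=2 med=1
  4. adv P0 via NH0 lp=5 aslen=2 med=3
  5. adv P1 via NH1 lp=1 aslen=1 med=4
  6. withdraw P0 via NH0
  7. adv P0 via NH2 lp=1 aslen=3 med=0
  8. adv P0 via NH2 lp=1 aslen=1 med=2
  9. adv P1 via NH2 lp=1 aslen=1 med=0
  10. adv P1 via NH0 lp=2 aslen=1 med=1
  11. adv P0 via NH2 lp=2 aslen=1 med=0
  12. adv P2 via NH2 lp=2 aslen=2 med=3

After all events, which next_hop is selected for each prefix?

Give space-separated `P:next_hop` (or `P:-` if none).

Op 1: best P0=- P1=- P2=NH0
Op 2: best P0=- P1=NH0 P2=NH0
Op 3: best P0=- P1=NH2 P2=NH0
Op 4: best P0=NH0 P1=NH2 P2=NH0
Op 5: best P0=NH0 P1=NH2 P2=NH0
Op 6: best P0=- P1=NH2 P2=NH0
Op 7: best P0=NH2 P1=NH2 P2=NH0
Op 8: best P0=NH2 P1=NH2 P2=NH0
Op 9: best P0=NH2 P1=NH0 P2=NH0
Op 10: best P0=NH2 P1=NH0 P2=NH0
Op 11: best P0=NH2 P1=NH0 P2=NH0
Op 12: best P0=NH2 P1=NH0 P2=NH0

Answer: P0:NH2 P1:NH0 P2:NH0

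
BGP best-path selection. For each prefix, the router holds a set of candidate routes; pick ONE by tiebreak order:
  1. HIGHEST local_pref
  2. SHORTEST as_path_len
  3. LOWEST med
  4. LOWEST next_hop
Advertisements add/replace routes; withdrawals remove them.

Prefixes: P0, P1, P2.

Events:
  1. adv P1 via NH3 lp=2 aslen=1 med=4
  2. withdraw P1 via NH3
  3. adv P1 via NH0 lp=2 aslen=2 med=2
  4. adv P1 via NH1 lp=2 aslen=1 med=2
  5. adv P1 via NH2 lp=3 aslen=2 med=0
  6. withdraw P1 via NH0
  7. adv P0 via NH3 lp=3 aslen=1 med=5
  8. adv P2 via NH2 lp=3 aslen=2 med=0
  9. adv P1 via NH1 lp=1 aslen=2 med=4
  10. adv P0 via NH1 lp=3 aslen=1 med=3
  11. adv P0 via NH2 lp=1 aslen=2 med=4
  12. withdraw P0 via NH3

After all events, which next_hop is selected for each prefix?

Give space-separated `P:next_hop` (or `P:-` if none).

Op 1: best P0=- P1=NH3 P2=-
Op 2: best P0=- P1=- P2=-
Op 3: best P0=- P1=NH0 P2=-
Op 4: best P0=- P1=NH1 P2=-
Op 5: best P0=- P1=NH2 P2=-
Op 6: best P0=- P1=NH2 P2=-
Op 7: best P0=NH3 P1=NH2 P2=-
Op 8: best P0=NH3 P1=NH2 P2=NH2
Op 9: best P0=NH3 P1=NH2 P2=NH2
Op 10: best P0=NH1 P1=NH2 P2=NH2
Op 11: best P0=NH1 P1=NH2 P2=NH2
Op 12: best P0=NH1 P1=NH2 P2=NH2

Answer: P0:NH1 P1:NH2 P2:NH2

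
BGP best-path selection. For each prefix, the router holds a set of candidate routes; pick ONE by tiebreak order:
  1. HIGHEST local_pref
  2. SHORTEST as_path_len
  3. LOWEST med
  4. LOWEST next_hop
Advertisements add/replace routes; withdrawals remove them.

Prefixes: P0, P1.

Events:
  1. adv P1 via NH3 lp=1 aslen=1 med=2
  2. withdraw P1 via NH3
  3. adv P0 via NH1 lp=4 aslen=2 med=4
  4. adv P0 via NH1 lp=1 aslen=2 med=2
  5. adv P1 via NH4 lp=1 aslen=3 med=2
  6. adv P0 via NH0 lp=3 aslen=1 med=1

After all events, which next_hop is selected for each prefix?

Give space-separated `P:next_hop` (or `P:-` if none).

Op 1: best P0=- P1=NH3
Op 2: best P0=- P1=-
Op 3: best P0=NH1 P1=-
Op 4: best P0=NH1 P1=-
Op 5: best P0=NH1 P1=NH4
Op 6: best P0=NH0 P1=NH4

Answer: P0:NH0 P1:NH4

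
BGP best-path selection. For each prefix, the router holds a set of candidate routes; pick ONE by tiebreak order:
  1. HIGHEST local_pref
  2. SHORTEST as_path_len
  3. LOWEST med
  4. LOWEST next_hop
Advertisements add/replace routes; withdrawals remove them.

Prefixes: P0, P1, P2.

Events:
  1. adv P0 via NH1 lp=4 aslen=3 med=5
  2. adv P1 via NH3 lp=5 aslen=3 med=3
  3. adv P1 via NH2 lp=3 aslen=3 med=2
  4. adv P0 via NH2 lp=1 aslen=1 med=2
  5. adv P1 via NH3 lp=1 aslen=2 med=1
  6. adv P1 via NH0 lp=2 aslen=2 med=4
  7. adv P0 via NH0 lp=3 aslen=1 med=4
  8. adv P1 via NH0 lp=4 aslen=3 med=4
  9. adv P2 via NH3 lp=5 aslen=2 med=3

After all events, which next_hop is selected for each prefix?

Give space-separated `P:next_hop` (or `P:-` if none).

Answer: P0:NH1 P1:NH0 P2:NH3

Derivation:
Op 1: best P0=NH1 P1=- P2=-
Op 2: best P0=NH1 P1=NH3 P2=-
Op 3: best P0=NH1 P1=NH3 P2=-
Op 4: best P0=NH1 P1=NH3 P2=-
Op 5: best P0=NH1 P1=NH2 P2=-
Op 6: best P0=NH1 P1=NH2 P2=-
Op 7: best P0=NH1 P1=NH2 P2=-
Op 8: best P0=NH1 P1=NH0 P2=-
Op 9: best P0=NH1 P1=NH0 P2=NH3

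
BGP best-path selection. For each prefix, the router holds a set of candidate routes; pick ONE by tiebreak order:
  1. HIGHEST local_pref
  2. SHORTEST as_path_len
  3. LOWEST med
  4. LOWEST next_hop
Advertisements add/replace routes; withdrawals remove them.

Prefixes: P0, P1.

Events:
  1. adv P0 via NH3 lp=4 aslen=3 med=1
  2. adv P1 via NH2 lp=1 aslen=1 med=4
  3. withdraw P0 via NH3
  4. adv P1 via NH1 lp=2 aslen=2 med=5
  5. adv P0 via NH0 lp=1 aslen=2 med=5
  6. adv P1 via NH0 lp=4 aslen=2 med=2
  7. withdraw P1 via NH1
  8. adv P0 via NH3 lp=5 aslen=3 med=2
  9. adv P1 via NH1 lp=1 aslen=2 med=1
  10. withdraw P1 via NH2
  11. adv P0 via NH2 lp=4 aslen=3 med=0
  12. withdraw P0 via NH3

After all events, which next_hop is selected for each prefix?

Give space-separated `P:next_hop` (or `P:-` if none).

Answer: P0:NH2 P1:NH0

Derivation:
Op 1: best P0=NH3 P1=-
Op 2: best P0=NH3 P1=NH2
Op 3: best P0=- P1=NH2
Op 4: best P0=- P1=NH1
Op 5: best P0=NH0 P1=NH1
Op 6: best P0=NH0 P1=NH0
Op 7: best P0=NH0 P1=NH0
Op 8: best P0=NH3 P1=NH0
Op 9: best P0=NH3 P1=NH0
Op 10: best P0=NH3 P1=NH0
Op 11: best P0=NH3 P1=NH0
Op 12: best P0=NH2 P1=NH0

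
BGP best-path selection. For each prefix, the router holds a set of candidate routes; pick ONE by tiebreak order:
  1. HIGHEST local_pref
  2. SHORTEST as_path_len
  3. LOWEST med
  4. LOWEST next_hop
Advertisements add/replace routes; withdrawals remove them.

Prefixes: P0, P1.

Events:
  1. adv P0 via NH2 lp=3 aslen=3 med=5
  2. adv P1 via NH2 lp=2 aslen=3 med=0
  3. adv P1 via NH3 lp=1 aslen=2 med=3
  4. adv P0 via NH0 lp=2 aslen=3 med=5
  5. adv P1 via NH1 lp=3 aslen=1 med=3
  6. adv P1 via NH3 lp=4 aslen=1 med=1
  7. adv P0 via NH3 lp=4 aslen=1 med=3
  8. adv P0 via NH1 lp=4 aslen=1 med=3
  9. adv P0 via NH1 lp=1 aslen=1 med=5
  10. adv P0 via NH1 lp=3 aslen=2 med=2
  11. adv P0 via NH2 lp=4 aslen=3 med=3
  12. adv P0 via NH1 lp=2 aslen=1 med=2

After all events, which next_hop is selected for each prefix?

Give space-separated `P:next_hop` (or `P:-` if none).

Op 1: best P0=NH2 P1=-
Op 2: best P0=NH2 P1=NH2
Op 3: best P0=NH2 P1=NH2
Op 4: best P0=NH2 P1=NH2
Op 5: best P0=NH2 P1=NH1
Op 6: best P0=NH2 P1=NH3
Op 7: best P0=NH3 P1=NH3
Op 8: best P0=NH1 P1=NH3
Op 9: best P0=NH3 P1=NH3
Op 10: best P0=NH3 P1=NH3
Op 11: best P0=NH3 P1=NH3
Op 12: best P0=NH3 P1=NH3

Answer: P0:NH3 P1:NH3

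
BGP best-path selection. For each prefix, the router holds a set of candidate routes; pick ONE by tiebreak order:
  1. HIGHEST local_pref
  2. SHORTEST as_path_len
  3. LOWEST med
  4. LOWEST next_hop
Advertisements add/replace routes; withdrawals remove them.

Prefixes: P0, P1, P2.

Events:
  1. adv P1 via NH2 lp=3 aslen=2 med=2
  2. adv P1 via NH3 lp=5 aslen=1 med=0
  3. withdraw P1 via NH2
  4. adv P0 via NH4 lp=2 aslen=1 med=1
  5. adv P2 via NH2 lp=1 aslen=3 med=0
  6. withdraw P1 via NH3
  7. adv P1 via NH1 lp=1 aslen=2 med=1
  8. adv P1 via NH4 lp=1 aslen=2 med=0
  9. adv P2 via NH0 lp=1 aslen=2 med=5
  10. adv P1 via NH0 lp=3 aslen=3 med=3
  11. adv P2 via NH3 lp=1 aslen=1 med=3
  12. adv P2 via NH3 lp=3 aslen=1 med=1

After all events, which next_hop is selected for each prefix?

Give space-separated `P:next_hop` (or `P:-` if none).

Op 1: best P0=- P1=NH2 P2=-
Op 2: best P0=- P1=NH3 P2=-
Op 3: best P0=- P1=NH3 P2=-
Op 4: best P0=NH4 P1=NH3 P2=-
Op 5: best P0=NH4 P1=NH3 P2=NH2
Op 6: best P0=NH4 P1=- P2=NH2
Op 7: best P0=NH4 P1=NH1 P2=NH2
Op 8: best P0=NH4 P1=NH4 P2=NH2
Op 9: best P0=NH4 P1=NH4 P2=NH0
Op 10: best P0=NH4 P1=NH0 P2=NH0
Op 11: best P0=NH4 P1=NH0 P2=NH3
Op 12: best P0=NH4 P1=NH0 P2=NH3

Answer: P0:NH4 P1:NH0 P2:NH3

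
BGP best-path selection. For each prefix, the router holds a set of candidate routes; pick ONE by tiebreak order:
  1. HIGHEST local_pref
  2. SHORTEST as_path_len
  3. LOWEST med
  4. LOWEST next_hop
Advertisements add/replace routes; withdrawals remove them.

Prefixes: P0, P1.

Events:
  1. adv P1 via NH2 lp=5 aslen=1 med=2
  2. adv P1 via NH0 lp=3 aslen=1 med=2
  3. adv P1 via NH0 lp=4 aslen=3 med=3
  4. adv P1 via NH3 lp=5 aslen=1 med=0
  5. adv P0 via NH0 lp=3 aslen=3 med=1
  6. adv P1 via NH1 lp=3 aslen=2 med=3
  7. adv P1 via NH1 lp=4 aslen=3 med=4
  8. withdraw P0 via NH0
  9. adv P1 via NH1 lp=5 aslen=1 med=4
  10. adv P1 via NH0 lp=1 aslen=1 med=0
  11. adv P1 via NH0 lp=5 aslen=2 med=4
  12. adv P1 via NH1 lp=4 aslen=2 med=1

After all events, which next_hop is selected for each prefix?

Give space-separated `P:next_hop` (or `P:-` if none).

Answer: P0:- P1:NH3

Derivation:
Op 1: best P0=- P1=NH2
Op 2: best P0=- P1=NH2
Op 3: best P0=- P1=NH2
Op 4: best P0=- P1=NH3
Op 5: best P0=NH0 P1=NH3
Op 6: best P0=NH0 P1=NH3
Op 7: best P0=NH0 P1=NH3
Op 8: best P0=- P1=NH3
Op 9: best P0=- P1=NH3
Op 10: best P0=- P1=NH3
Op 11: best P0=- P1=NH3
Op 12: best P0=- P1=NH3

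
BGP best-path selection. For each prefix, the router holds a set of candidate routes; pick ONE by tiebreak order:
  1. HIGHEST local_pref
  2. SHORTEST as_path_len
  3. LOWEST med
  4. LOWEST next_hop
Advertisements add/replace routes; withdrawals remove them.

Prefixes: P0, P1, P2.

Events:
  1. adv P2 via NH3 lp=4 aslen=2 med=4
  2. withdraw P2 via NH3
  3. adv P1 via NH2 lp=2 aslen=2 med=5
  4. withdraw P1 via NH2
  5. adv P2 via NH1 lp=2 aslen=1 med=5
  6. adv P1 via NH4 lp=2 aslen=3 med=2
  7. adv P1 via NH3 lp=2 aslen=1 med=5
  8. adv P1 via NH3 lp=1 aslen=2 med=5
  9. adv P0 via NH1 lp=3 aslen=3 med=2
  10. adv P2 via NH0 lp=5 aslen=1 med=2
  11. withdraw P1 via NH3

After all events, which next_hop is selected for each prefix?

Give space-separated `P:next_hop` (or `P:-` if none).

Op 1: best P0=- P1=- P2=NH3
Op 2: best P0=- P1=- P2=-
Op 3: best P0=- P1=NH2 P2=-
Op 4: best P0=- P1=- P2=-
Op 5: best P0=- P1=- P2=NH1
Op 6: best P0=- P1=NH4 P2=NH1
Op 7: best P0=- P1=NH3 P2=NH1
Op 8: best P0=- P1=NH4 P2=NH1
Op 9: best P0=NH1 P1=NH4 P2=NH1
Op 10: best P0=NH1 P1=NH4 P2=NH0
Op 11: best P0=NH1 P1=NH4 P2=NH0

Answer: P0:NH1 P1:NH4 P2:NH0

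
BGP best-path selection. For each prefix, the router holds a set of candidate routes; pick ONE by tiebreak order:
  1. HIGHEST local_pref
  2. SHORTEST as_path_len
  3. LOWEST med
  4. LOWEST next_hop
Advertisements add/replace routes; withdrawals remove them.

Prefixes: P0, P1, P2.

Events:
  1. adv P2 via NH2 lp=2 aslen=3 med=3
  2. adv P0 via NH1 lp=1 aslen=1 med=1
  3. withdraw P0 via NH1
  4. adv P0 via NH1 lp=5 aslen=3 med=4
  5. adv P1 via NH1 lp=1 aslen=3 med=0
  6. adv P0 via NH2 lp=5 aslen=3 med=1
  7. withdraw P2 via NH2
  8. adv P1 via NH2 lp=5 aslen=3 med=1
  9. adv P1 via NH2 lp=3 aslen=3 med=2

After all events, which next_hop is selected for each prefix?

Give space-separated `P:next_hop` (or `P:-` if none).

Answer: P0:NH2 P1:NH2 P2:-

Derivation:
Op 1: best P0=- P1=- P2=NH2
Op 2: best P0=NH1 P1=- P2=NH2
Op 3: best P0=- P1=- P2=NH2
Op 4: best P0=NH1 P1=- P2=NH2
Op 5: best P0=NH1 P1=NH1 P2=NH2
Op 6: best P0=NH2 P1=NH1 P2=NH2
Op 7: best P0=NH2 P1=NH1 P2=-
Op 8: best P0=NH2 P1=NH2 P2=-
Op 9: best P0=NH2 P1=NH2 P2=-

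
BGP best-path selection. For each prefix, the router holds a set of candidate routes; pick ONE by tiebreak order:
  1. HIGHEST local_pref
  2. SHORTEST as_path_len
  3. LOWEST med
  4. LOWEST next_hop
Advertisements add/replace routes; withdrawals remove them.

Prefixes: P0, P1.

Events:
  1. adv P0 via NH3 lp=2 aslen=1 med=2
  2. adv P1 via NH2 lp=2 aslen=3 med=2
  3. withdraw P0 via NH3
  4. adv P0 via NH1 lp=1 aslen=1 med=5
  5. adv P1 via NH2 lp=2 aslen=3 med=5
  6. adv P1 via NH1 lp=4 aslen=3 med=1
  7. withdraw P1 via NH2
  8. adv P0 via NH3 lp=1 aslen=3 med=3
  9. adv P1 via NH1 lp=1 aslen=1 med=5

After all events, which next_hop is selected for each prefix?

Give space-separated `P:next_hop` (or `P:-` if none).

Answer: P0:NH1 P1:NH1

Derivation:
Op 1: best P0=NH3 P1=-
Op 2: best P0=NH3 P1=NH2
Op 3: best P0=- P1=NH2
Op 4: best P0=NH1 P1=NH2
Op 5: best P0=NH1 P1=NH2
Op 6: best P0=NH1 P1=NH1
Op 7: best P0=NH1 P1=NH1
Op 8: best P0=NH1 P1=NH1
Op 9: best P0=NH1 P1=NH1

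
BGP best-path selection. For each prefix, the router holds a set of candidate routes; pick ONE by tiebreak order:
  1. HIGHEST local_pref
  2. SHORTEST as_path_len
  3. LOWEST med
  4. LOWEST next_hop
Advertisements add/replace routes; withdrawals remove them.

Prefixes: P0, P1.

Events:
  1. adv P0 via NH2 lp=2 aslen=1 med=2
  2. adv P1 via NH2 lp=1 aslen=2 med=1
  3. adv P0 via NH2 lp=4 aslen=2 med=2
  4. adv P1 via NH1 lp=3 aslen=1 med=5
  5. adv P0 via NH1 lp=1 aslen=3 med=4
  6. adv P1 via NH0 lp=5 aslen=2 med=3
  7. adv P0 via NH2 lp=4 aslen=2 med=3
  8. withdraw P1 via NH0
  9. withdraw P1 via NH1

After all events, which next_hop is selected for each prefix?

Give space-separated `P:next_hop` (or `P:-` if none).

Op 1: best P0=NH2 P1=-
Op 2: best P0=NH2 P1=NH2
Op 3: best P0=NH2 P1=NH2
Op 4: best P0=NH2 P1=NH1
Op 5: best P0=NH2 P1=NH1
Op 6: best P0=NH2 P1=NH0
Op 7: best P0=NH2 P1=NH0
Op 8: best P0=NH2 P1=NH1
Op 9: best P0=NH2 P1=NH2

Answer: P0:NH2 P1:NH2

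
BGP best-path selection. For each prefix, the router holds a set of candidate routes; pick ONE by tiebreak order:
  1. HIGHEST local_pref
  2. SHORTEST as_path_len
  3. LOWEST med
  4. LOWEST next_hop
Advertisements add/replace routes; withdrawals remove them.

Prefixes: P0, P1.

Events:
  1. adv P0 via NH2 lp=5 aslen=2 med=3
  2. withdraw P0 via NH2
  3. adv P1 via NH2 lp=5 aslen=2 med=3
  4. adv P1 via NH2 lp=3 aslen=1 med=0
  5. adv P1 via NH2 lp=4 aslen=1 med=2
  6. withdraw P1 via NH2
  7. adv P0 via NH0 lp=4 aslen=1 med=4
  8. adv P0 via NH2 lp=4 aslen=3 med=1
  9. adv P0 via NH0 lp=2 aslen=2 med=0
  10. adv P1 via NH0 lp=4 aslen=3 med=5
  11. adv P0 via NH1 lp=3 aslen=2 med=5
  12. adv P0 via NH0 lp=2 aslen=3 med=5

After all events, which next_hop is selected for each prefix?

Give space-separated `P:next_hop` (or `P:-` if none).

Answer: P0:NH2 P1:NH0

Derivation:
Op 1: best P0=NH2 P1=-
Op 2: best P0=- P1=-
Op 3: best P0=- P1=NH2
Op 4: best P0=- P1=NH2
Op 5: best P0=- P1=NH2
Op 6: best P0=- P1=-
Op 7: best P0=NH0 P1=-
Op 8: best P0=NH0 P1=-
Op 9: best P0=NH2 P1=-
Op 10: best P0=NH2 P1=NH0
Op 11: best P0=NH2 P1=NH0
Op 12: best P0=NH2 P1=NH0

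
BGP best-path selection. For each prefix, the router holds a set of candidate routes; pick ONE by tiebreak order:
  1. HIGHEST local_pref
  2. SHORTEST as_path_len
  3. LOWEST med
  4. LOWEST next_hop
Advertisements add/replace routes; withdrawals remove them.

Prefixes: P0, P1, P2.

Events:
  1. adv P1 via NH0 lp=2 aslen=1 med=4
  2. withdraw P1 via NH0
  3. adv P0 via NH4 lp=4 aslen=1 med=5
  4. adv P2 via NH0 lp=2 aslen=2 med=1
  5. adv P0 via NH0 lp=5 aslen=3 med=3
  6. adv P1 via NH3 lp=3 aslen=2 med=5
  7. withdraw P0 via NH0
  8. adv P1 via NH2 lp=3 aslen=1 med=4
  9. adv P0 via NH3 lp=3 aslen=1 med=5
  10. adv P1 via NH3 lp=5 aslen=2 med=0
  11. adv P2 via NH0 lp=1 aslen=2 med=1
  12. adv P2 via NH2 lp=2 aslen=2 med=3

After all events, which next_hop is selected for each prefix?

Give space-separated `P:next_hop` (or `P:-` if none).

Answer: P0:NH4 P1:NH3 P2:NH2

Derivation:
Op 1: best P0=- P1=NH0 P2=-
Op 2: best P0=- P1=- P2=-
Op 3: best P0=NH4 P1=- P2=-
Op 4: best P0=NH4 P1=- P2=NH0
Op 5: best P0=NH0 P1=- P2=NH0
Op 6: best P0=NH0 P1=NH3 P2=NH0
Op 7: best P0=NH4 P1=NH3 P2=NH0
Op 8: best P0=NH4 P1=NH2 P2=NH0
Op 9: best P0=NH4 P1=NH2 P2=NH0
Op 10: best P0=NH4 P1=NH3 P2=NH0
Op 11: best P0=NH4 P1=NH3 P2=NH0
Op 12: best P0=NH4 P1=NH3 P2=NH2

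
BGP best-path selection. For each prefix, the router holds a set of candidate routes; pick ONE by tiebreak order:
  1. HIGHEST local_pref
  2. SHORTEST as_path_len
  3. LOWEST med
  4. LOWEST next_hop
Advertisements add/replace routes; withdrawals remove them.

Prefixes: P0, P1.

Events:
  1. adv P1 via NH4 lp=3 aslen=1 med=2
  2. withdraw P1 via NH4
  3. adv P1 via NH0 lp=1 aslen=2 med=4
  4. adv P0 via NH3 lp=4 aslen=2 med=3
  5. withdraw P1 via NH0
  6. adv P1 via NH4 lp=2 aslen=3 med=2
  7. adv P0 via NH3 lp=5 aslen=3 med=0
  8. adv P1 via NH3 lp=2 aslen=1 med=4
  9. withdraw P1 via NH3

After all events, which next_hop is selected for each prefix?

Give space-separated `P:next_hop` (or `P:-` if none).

Answer: P0:NH3 P1:NH4

Derivation:
Op 1: best P0=- P1=NH4
Op 2: best P0=- P1=-
Op 3: best P0=- P1=NH0
Op 4: best P0=NH3 P1=NH0
Op 5: best P0=NH3 P1=-
Op 6: best P0=NH3 P1=NH4
Op 7: best P0=NH3 P1=NH4
Op 8: best P0=NH3 P1=NH3
Op 9: best P0=NH3 P1=NH4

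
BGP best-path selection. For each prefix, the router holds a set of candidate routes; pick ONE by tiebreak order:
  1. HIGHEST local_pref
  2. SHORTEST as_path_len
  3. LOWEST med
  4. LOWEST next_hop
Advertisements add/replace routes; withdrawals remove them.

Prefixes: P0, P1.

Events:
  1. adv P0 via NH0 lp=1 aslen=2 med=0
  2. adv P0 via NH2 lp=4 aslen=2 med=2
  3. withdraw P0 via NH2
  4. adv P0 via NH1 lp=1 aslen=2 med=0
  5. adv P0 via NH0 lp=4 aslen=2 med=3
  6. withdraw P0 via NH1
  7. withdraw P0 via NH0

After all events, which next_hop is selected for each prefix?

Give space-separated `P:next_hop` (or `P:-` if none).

Answer: P0:- P1:-

Derivation:
Op 1: best P0=NH0 P1=-
Op 2: best P0=NH2 P1=-
Op 3: best P0=NH0 P1=-
Op 4: best P0=NH0 P1=-
Op 5: best P0=NH0 P1=-
Op 6: best P0=NH0 P1=-
Op 7: best P0=- P1=-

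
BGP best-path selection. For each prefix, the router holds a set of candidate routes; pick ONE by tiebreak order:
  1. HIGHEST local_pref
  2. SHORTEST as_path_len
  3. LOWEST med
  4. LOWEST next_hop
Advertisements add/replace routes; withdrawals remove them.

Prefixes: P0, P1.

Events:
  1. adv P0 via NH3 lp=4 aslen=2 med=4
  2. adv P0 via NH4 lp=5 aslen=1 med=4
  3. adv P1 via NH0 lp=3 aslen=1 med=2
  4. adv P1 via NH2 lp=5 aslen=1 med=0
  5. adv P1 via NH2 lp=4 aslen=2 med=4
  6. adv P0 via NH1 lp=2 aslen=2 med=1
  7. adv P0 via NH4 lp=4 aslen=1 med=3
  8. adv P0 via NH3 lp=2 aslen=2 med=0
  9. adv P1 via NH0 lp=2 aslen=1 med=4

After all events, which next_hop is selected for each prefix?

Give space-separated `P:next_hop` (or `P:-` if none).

Answer: P0:NH4 P1:NH2

Derivation:
Op 1: best P0=NH3 P1=-
Op 2: best P0=NH4 P1=-
Op 3: best P0=NH4 P1=NH0
Op 4: best P0=NH4 P1=NH2
Op 5: best P0=NH4 P1=NH2
Op 6: best P0=NH4 P1=NH2
Op 7: best P0=NH4 P1=NH2
Op 8: best P0=NH4 P1=NH2
Op 9: best P0=NH4 P1=NH2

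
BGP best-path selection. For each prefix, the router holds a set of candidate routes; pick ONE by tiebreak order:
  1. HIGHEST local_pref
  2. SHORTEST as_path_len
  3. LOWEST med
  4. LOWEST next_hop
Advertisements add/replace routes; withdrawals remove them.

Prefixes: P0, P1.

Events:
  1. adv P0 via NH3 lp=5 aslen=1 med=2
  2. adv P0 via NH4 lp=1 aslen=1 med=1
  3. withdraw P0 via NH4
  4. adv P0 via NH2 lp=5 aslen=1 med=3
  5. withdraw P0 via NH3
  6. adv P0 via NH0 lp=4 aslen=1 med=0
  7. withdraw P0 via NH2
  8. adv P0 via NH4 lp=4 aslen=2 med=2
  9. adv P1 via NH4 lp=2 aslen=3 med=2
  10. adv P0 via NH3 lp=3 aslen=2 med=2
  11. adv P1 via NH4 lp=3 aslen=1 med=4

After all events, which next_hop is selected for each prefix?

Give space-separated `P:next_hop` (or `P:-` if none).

Answer: P0:NH0 P1:NH4

Derivation:
Op 1: best P0=NH3 P1=-
Op 2: best P0=NH3 P1=-
Op 3: best P0=NH3 P1=-
Op 4: best P0=NH3 P1=-
Op 5: best P0=NH2 P1=-
Op 6: best P0=NH2 P1=-
Op 7: best P0=NH0 P1=-
Op 8: best P0=NH0 P1=-
Op 9: best P0=NH0 P1=NH4
Op 10: best P0=NH0 P1=NH4
Op 11: best P0=NH0 P1=NH4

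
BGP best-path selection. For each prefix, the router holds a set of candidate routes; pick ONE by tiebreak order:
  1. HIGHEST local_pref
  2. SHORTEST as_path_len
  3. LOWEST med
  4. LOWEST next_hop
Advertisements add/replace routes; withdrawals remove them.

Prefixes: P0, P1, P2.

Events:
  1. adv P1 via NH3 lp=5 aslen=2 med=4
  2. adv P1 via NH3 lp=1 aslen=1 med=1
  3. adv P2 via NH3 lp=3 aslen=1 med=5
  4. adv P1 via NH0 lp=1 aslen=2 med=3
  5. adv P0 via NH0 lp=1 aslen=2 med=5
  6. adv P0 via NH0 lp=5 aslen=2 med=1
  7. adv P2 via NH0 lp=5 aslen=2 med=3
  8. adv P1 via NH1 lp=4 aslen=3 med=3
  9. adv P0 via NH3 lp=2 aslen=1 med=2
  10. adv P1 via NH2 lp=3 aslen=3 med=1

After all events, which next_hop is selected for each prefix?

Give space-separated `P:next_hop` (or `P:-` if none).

Op 1: best P0=- P1=NH3 P2=-
Op 2: best P0=- P1=NH3 P2=-
Op 3: best P0=- P1=NH3 P2=NH3
Op 4: best P0=- P1=NH3 P2=NH3
Op 5: best P0=NH0 P1=NH3 P2=NH3
Op 6: best P0=NH0 P1=NH3 P2=NH3
Op 7: best P0=NH0 P1=NH3 P2=NH0
Op 8: best P0=NH0 P1=NH1 P2=NH0
Op 9: best P0=NH0 P1=NH1 P2=NH0
Op 10: best P0=NH0 P1=NH1 P2=NH0

Answer: P0:NH0 P1:NH1 P2:NH0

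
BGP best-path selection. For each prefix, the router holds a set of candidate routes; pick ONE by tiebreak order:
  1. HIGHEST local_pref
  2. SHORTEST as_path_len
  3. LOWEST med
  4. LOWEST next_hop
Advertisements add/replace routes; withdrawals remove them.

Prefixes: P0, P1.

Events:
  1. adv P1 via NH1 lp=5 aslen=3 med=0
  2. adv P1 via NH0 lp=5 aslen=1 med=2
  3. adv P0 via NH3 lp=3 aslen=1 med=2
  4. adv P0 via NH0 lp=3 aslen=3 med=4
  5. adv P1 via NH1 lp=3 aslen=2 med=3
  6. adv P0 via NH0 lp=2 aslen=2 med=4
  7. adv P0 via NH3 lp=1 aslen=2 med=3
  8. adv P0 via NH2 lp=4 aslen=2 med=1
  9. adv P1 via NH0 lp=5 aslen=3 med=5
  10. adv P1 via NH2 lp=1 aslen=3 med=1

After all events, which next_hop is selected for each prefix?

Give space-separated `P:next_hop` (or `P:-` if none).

Op 1: best P0=- P1=NH1
Op 2: best P0=- P1=NH0
Op 3: best P0=NH3 P1=NH0
Op 4: best P0=NH3 P1=NH0
Op 5: best P0=NH3 P1=NH0
Op 6: best P0=NH3 P1=NH0
Op 7: best P0=NH0 P1=NH0
Op 8: best P0=NH2 P1=NH0
Op 9: best P0=NH2 P1=NH0
Op 10: best P0=NH2 P1=NH0

Answer: P0:NH2 P1:NH0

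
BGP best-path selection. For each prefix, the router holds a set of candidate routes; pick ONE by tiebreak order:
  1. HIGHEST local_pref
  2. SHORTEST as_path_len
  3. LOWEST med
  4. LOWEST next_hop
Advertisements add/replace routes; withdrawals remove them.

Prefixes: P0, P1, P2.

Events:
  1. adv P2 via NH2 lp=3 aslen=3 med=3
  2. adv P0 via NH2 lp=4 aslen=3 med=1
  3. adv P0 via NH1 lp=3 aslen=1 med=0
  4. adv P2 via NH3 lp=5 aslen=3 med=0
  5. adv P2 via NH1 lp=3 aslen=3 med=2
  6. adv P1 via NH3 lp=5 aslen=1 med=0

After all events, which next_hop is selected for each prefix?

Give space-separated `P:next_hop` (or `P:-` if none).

Answer: P0:NH2 P1:NH3 P2:NH3

Derivation:
Op 1: best P0=- P1=- P2=NH2
Op 2: best P0=NH2 P1=- P2=NH2
Op 3: best P0=NH2 P1=- P2=NH2
Op 4: best P0=NH2 P1=- P2=NH3
Op 5: best P0=NH2 P1=- P2=NH3
Op 6: best P0=NH2 P1=NH3 P2=NH3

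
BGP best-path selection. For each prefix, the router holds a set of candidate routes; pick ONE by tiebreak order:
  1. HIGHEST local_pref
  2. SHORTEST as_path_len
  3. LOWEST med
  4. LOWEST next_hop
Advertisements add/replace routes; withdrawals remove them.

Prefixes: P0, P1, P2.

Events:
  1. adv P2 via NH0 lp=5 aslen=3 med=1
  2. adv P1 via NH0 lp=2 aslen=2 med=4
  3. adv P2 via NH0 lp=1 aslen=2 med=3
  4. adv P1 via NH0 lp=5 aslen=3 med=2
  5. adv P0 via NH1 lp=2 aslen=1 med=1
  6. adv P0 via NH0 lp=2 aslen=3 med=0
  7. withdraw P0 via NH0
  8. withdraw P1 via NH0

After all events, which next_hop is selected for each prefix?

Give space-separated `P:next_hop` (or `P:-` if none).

Answer: P0:NH1 P1:- P2:NH0

Derivation:
Op 1: best P0=- P1=- P2=NH0
Op 2: best P0=- P1=NH0 P2=NH0
Op 3: best P0=- P1=NH0 P2=NH0
Op 4: best P0=- P1=NH0 P2=NH0
Op 5: best P0=NH1 P1=NH0 P2=NH0
Op 6: best P0=NH1 P1=NH0 P2=NH0
Op 7: best P0=NH1 P1=NH0 P2=NH0
Op 8: best P0=NH1 P1=- P2=NH0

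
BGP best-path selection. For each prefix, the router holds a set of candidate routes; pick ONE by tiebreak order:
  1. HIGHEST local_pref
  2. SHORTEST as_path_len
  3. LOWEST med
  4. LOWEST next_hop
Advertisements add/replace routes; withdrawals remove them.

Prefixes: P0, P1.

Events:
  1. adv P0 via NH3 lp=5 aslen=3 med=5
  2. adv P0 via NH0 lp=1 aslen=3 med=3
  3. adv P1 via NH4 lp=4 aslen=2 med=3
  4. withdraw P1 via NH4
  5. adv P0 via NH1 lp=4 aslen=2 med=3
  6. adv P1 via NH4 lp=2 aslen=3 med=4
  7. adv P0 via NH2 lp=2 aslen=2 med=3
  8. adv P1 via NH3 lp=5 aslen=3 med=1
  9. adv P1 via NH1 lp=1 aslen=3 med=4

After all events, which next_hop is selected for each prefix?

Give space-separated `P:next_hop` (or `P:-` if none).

Answer: P0:NH3 P1:NH3

Derivation:
Op 1: best P0=NH3 P1=-
Op 2: best P0=NH3 P1=-
Op 3: best P0=NH3 P1=NH4
Op 4: best P0=NH3 P1=-
Op 5: best P0=NH3 P1=-
Op 6: best P0=NH3 P1=NH4
Op 7: best P0=NH3 P1=NH4
Op 8: best P0=NH3 P1=NH3
Op 9: best P0=NH3 P1=NH3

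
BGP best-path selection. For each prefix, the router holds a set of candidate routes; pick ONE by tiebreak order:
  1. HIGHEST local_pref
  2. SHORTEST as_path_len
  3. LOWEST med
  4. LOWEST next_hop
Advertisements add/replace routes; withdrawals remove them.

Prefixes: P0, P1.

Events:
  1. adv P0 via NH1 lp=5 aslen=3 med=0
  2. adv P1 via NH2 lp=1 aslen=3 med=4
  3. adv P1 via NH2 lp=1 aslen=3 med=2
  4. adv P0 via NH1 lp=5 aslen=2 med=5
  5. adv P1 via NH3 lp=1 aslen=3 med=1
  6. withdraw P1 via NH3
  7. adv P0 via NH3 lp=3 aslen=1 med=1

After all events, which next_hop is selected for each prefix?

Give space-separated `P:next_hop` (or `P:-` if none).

Answer: P0:NH1 P1:NH2

Derivation:
Op 1: best P0=NH1 P1=-
Op 2: best P0=NH1 P1=NH2
Op 3: best P0=NH1 P1=NH2
Op 4: best P0=NH1 P1=NH2
Op 5: best P0=NH1 P1=NH3
Op 6: best P0=NH1 P1=NH2
Op 7: best P0=NH1 P1=NH2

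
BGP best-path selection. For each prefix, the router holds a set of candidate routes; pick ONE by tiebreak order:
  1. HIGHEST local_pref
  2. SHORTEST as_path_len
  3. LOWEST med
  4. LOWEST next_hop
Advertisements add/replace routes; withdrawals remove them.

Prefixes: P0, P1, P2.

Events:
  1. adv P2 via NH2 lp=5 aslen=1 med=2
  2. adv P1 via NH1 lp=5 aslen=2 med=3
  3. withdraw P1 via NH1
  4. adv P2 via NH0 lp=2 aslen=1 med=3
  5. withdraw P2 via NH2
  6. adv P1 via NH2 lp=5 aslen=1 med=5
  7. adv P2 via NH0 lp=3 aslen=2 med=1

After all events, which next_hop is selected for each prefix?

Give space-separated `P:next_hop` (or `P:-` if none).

Answer: P0:- P1:NH2 P2:NH0

Derivation:
Op 1: best P0=- P1=- P2=NH2
Op 2: best P0=- P1=NH1 P2=NH2
Op 3: best P0=- P1=- P2=NH2
Op 4: best P0=- P1=- P2=NH2
Op 5: best P0=- P1=- P2=NH0
Op 6: best P0=- P1=NH2 P2=NH0
Op 7: best P0=- P1=NH2 P2=NH0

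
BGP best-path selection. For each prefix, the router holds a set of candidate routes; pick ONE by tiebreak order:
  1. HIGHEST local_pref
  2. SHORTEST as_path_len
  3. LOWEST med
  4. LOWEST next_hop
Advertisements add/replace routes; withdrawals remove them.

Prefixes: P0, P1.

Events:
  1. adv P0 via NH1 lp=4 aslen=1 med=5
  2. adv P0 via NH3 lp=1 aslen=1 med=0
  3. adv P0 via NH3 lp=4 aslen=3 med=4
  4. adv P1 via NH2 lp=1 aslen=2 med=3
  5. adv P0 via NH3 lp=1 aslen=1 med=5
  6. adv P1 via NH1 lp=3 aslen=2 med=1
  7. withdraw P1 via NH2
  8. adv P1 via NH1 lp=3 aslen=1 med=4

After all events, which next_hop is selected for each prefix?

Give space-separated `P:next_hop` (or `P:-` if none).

Op 1: best P0=NH1 P1=-
Op 2: best P0=NH1 P1=-
Op 3: best P0=NH1 P1=-
Op 4: best P0=NH1 P1=NH2
Op 5: best P0=NH1 P1=NH2
Op 6: best P0=NH1 P1=NH1
Op 7: best P0=NH1 P1=NH1
Op 8: best P0=NH1 P1=NH1

Answer: P0:NH1 P1:NH1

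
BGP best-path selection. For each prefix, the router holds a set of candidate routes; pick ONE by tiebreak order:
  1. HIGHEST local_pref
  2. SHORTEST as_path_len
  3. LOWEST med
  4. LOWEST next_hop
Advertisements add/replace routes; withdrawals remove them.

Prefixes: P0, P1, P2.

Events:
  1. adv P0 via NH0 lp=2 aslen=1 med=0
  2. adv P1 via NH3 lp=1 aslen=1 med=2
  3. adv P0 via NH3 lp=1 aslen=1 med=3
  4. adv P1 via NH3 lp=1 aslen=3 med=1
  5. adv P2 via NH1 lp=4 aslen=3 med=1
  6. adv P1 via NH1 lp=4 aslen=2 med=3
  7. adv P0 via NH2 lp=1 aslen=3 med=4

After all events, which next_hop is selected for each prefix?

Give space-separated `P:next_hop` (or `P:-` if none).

Op 1: best P0=NH0 P1=- P2=-
Op 2: best P0=NH0 P1=NH3 P2=-
Op 3: best P0=NH0 P1=NH3 P2=-
Op 4: best P0=NH0 P1=NH3 P2=-
Op 5: best P0=NH0 P1=NH3 P2=NH1
Op 6: best P0=NH0 P1=NH1 P2=NH1
Op 7: best P0=NH0 P1=NH1 P2=NH1

Answer: P0:NH0 P1:NH1 P2:NH1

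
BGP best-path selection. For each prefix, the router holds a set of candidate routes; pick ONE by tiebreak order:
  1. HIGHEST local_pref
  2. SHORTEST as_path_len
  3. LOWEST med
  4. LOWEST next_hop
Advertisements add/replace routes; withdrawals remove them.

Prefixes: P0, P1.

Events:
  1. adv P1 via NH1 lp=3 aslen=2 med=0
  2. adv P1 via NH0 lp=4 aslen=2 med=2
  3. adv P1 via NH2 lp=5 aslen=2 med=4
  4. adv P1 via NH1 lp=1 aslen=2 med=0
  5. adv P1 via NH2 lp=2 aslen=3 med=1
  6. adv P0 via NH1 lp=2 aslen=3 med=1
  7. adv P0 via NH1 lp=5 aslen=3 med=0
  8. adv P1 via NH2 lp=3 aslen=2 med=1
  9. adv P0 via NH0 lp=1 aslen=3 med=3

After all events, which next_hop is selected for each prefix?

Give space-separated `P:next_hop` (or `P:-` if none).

Answer: P0:NH1 P1:NH0

Derivation:
Op 1: best P0=- P1=NH1
Op 2: best P0=- P1=NH0
Op 3: best P0=- P1=NH2
Op 4: best P0=- P1=NH2
Op 5: best P0=- P1=NH0
Op 6: best P0=NH1 P1=NH0
Op 7: best P0=NH1 P1=NH0
Op 8: best P0=NH1 P1=NH0
Op 9: best P0=NH1 P1=NH0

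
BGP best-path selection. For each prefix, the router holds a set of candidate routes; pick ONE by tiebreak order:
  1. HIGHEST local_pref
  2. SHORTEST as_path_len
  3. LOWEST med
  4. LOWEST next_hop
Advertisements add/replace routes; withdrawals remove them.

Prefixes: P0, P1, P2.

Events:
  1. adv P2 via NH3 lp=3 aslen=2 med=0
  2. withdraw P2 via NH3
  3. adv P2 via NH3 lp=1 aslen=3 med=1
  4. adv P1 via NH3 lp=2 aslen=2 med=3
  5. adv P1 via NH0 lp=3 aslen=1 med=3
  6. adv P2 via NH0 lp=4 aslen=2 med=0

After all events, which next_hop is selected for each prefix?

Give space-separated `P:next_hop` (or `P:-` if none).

Answer: P0:- P1:NH0 P2:NH0

Derivation:
Op 1: best P0=- P1=- P2=NH3
Op 2: best P0=- P1=- P2=-
Op 3: best P0=- P1=- P2=NH3
Op 4: best P0=- P1=NH3 P2=NH3
Op 5: best P0=- P1=NH0 P2=NH3
Op 6: best P0=- P1=NH0 P2=NH0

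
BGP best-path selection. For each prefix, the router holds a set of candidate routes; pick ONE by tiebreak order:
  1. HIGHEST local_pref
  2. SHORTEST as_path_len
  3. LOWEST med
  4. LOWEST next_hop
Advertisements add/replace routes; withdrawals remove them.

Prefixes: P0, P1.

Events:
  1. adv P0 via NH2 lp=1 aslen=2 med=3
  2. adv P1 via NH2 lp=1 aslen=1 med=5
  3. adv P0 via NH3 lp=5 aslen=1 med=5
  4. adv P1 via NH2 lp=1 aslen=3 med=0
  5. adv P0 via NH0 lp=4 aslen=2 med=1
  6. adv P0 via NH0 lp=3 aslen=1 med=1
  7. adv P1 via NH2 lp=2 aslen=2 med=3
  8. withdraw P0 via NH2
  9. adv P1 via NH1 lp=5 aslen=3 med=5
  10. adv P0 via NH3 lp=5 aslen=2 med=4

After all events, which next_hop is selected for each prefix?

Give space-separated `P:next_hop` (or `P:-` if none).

Op 1: best P0=NH2 P1=-
Op 2: best P0=NH2 P1=NH2
Op 3: best P0=NH3 P1=NH2
Op 4: best P0=NH3 P1=NH2
Op 5: best P0=NH3 P1=NH2
Op 6: best P0=NH3 P1=NH2
Op 7: best P0=NH3 P1=NH2
Op 8: best P0=NH3 P1=NH2
Op 9: best P0=NH3 P1=NH1
Op 10: best P0=NH3 P1=NH1

Answer: P0:NH3 P1:NH1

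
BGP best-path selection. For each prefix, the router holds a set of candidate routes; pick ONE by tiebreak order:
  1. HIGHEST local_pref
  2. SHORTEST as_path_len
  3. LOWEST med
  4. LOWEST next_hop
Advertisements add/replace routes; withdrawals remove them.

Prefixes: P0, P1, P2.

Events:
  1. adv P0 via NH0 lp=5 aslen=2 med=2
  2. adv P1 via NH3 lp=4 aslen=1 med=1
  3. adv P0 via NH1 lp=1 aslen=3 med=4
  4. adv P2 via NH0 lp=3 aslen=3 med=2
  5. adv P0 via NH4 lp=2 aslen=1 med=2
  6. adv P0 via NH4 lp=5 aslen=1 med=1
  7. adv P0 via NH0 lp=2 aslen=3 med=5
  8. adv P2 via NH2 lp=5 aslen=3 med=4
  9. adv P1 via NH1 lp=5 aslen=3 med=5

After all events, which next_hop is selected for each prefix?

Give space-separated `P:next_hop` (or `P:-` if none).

Op 1: best P0=NH0 P1=- P2=-
Op 2: best P0=NH0 P1=NH3 P2=-
Op 3: best P0=NH0 P1=NH3 P2=-
Op 4: best P0=NH0 P1=NH3 P2=NH0
Op 5: best P0=NH0 P1=NH3 P2=NH0
Op 6: best P0=NH4 P1=NH3 P2=NH0
Op 7: best P0=NH4 P1=NH3 P2=NH0
Op 8: best P0=NH4 P1=NH3 P2=NH2
Op 9: best P0=NH4 P1=NH1 P2=NH2

Answer: P0:NH4 P1:NH1 P2:NH2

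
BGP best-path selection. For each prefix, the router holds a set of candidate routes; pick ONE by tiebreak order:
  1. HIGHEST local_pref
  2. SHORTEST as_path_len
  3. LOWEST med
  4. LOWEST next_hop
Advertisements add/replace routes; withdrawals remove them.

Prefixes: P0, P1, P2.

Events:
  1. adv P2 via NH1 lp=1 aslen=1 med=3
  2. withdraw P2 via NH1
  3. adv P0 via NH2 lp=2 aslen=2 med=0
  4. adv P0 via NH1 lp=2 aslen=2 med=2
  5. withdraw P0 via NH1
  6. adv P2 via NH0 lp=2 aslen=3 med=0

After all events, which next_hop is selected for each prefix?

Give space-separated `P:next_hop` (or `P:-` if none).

Op 1: best P0=- P1=- P2=NH1
Op 2: best P0=- P1=- P2=-
Op 3: best P0=NH2 P1=- P2=-
Op 4: best P0=NH2 P1=- P2=-
Op 5: best P0=NH2 P1=- P2=-
Op 6: best P0=NH2 P1=- P2=NH0

Answer: P0:NH2 P1:- P2:NH0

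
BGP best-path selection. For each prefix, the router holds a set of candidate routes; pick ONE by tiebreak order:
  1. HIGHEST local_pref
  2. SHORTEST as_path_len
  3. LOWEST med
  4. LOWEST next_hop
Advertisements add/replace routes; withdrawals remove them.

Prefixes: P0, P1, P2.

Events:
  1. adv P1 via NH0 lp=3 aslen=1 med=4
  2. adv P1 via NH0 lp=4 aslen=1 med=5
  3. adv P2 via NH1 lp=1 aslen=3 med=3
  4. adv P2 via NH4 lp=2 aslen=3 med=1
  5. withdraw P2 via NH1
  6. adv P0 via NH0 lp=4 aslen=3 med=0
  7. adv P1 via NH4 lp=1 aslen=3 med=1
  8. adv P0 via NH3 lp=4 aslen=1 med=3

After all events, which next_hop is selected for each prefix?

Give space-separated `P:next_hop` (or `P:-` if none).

Answer: P0:NH3 P1:NH0 P2:NH4

Derivation:
Op 1: best P0=- P1=NH0 P2=-
Op 2: best P0=- P1=NH0 P2=-
Op 3: best P0=- P1=NH0 P2=NH1
Op 4: best P0=- P1=NH0 P2=NH4
Op 5: best P0=- P1=NH0 P2=NH4
Op 6: best P0=NH0 P1=NH0 P2=NH4
Op 7: best P0=NH0 P1=NH0 P2=NH4
Op 8: best P0=NH3 P1=NH0 P2=NH4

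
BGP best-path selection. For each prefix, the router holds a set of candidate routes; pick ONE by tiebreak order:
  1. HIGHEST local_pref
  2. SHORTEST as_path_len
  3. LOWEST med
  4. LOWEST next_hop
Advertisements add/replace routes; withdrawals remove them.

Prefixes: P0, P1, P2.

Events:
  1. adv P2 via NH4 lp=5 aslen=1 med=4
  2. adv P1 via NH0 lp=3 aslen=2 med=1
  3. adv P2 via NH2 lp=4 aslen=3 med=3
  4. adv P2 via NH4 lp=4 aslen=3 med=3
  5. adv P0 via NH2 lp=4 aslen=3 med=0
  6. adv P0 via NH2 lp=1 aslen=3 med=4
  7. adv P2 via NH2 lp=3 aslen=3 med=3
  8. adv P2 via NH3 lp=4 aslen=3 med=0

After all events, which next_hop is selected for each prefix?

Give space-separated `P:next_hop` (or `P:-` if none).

Op 1: best P0=- P1=- P2=NH4
Op 2: best P0=- P1=NH0 P2=NH4
Op 3: best P0=- P1=NH0 P2=NH4
Op 4: best P0=- P1=NH0 P2=NH2
Op 5: best P0=NH2 P1=NH0 P2=NH2
Op 6: best P0=NH2 P1=NH0 P2=NH2
Op 7: best P0=NH2 P1=NH0 P2=NH4
Op 8: best P0=NH2 P1=NH0 P2=NH3

Answer: P0:NH2 P1:NH0 P2:NH3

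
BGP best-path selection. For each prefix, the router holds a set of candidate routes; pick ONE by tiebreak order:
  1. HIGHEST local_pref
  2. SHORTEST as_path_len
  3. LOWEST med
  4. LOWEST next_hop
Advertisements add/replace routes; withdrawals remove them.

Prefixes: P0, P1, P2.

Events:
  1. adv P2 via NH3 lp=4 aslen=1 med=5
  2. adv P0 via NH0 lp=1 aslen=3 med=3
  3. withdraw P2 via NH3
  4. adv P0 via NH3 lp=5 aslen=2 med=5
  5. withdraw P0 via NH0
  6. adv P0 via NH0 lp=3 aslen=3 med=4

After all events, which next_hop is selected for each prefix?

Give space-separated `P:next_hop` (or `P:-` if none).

Op 1: best P0=- P1=- P2=NH3
Op 2: best P0=NH0 P1=- P2=NH3
Op 3: best P0=NH0 P1=- P2=-
Op 4: best P0=NH3 P1=- P2=-
Op 5: best P0=NH3 P1=- P2=-
Op 6: best P0=NH3 P1=- P2=-

Answer: P0:NH3 P1:- P2:-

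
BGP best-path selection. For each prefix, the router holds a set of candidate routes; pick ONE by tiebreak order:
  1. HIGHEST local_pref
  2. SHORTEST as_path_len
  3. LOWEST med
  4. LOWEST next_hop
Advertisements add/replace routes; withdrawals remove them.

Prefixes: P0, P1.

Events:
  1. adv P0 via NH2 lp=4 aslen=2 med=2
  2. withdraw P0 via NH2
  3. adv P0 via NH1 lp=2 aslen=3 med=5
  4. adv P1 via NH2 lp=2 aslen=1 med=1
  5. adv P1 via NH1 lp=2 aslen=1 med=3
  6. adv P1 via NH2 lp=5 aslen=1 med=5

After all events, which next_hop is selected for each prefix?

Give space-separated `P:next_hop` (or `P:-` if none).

Answer: P0:NH1 P1:NH2

Derivation:
Op 1: best P0=NH2 P1=-
Op 2: best P0=- P1=-
Op 3: best P0=NH1 P1=-
Op 4: best P0=NH1 P1=NH2
Op 5: best P0=NH1 P1=NH2
Op 6: best P0=NH1 P1=NH2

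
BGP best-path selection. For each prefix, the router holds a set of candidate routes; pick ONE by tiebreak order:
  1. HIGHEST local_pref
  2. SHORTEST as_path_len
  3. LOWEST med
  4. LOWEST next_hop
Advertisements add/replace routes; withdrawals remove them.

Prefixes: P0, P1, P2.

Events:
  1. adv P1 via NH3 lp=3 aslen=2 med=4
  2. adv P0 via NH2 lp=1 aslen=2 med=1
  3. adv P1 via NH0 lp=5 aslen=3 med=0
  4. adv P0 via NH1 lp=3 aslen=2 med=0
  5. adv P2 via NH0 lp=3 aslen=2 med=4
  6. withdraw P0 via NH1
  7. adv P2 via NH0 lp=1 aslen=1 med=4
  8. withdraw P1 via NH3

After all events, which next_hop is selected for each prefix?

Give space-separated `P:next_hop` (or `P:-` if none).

Op 1: best P0=- P1=NH3 P2=-
Op 2: best P0=NH2 P1=NH3 P2=-
Op 3: best P0=NH2 P1=NH0 P2=-
Op 4: best P0=NH1 P1=NH0 P2=-
Op 5: best P0=NH1 P1=NH0 P2=NH0
Op 6: best P0=NH2 P1=NH0 P2=NH0
Op 7: best P0=NH2 P1=NH0 P2=NH0
Op 8: best P0=NH2 P1=NH0 P2=NH0

Answer: P0:NH2 P1:NH0 P2:NH0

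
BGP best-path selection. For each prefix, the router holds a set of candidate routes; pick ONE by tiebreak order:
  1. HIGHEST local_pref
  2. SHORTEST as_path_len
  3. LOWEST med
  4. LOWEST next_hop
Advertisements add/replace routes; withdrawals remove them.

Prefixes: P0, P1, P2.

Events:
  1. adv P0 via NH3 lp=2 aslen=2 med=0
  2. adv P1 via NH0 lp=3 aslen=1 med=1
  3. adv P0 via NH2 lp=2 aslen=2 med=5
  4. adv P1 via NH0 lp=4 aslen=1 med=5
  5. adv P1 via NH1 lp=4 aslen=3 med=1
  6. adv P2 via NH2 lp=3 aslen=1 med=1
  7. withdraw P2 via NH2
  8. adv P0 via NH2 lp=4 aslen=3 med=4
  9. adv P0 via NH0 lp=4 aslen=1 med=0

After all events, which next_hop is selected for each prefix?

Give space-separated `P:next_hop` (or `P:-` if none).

Answer: P0:NH0 P1:NH0 P2:-

Derivation:
Op 1: best P0=NH3 P1=- P2=-
Op 2: best P0=NH3 P1=NH0 P2=-
Op 3: best P0=NH3 P1=NH0 P2=-
Op 4: best P0=NH3 P1=NH0 P2=-
Op 5: best P0=NH3 P1=NH0 P2=-
Op 6: best P0=NH3 P1=NH0 P2=NH2
Op 7: best P0=NH3 P1=NH0 P2=-
Op 8: best P0=NH2 P1=NH0 P2=-
Op 9: best P0=NH0 P1=NH0 P2=-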